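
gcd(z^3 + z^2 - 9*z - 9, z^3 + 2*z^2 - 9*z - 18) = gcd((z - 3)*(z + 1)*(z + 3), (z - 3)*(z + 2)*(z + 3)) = z^2 - 9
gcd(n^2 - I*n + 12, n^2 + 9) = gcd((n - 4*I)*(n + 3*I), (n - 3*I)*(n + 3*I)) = n + 3*I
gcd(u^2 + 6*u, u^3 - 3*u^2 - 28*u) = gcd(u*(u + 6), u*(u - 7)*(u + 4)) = u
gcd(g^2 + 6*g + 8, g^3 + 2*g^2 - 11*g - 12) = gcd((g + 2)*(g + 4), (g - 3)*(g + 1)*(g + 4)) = g + 4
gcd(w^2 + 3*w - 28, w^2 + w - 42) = w + 7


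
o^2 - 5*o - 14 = (o - 7)*(o + 2)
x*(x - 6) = x^2 - 6*x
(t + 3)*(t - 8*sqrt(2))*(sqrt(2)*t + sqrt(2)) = sqrt(2)*t^3 - 16*t^2 + 4*sqrt(2)*t^2 - 64*t + 3*sqrt(2)*t - 48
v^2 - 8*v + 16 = (v - 4)^2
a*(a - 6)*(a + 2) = a^3 - 4*a^2 - 12*a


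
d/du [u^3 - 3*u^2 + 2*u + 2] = 3*u^2 - 6*u + 2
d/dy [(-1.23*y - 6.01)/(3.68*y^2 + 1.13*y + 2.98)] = (4.5264*y^2 + 44.2336*y + 3.1259)/(13.5424*y^4 + 8.3168*y^3 + 23.2097*y^2 + 6.7348*y + 8.8804)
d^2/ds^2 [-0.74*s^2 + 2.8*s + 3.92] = -1.48000000000000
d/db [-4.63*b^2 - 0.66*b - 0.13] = -9.26*b - 0.66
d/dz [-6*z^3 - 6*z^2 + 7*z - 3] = -18*z^2 - 12*z + 7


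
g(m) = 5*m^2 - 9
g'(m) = 10*m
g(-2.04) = 11.81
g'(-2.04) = -20.40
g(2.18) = 14.76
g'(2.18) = 21.80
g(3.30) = 45.45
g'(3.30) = 33.00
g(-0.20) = -8.80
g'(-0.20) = -2.00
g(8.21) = 328.02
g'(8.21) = 82.10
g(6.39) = 195.16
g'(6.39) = 63.90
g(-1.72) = 5.79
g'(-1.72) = -17.20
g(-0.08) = -8.97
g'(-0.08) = -0.80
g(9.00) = 396.00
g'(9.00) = 90.00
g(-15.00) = 1116.00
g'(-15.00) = -150.00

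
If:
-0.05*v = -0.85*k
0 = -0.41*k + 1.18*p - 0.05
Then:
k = 0.0588235294117647*v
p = 0.0204386839481555*v + 0.0423728813559322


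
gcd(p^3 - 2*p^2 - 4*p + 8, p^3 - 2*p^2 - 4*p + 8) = p^3 - 2*p^2 - 4*p + 8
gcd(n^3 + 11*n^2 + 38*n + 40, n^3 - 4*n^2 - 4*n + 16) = n + 2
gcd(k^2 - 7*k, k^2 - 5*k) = k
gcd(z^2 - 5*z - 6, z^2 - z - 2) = z + 1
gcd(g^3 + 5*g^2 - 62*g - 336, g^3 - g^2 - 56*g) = g^2 - g - 56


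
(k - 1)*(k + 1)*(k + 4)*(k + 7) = k^4 + 11*k^3 + 27*k^2 - 11*k - 28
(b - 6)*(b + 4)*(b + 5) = b^3 + 3*b^2 - 34*b - 120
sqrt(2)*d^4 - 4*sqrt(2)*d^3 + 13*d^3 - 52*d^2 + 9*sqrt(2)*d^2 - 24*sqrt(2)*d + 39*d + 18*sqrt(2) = (d - 3)*(d - 1)*(d + 6*sqrt(2))*(sqrt(2)*d + 1)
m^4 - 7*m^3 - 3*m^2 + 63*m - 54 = (m - 6)*(m - 3)*(m - 1)*(m + 3)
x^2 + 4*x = x*(x + 4)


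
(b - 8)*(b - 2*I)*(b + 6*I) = b^3 - 8*b^2 + 4*I*b^2 + 12*b - 32*I*b - 96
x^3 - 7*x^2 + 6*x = x*(x - 6)*(x - 1)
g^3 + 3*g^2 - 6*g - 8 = (g - 2)*(g + 1)*(g + 4)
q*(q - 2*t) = q^2 - 2*q*t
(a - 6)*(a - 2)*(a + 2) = a^3 - 6*a^2 - 4*a + 24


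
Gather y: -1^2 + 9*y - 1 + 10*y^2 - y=10*y^2 + 8*y - 2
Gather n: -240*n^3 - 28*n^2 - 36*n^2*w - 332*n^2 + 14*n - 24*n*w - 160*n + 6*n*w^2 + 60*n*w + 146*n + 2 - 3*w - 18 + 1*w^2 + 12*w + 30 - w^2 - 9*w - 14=-240*n^3 + n^2*(-36*w - 360) + n*(6*w^2 + 36*w)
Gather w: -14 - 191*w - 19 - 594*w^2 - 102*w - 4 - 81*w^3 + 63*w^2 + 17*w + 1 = -81*w^3 - 531*w^2 - 276*w - 36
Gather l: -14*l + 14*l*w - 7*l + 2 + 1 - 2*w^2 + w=l*(14*w - 21) - 2*w^2 + w + 3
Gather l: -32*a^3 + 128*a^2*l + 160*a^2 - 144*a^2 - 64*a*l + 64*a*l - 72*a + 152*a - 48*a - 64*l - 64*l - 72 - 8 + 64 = -32*a^3 + 16*a^2 + 32*a + l*(128*a^2 - 128) - 16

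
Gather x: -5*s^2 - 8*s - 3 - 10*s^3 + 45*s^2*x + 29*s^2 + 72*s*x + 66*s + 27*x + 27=-10*s^3 + 24*s^2 + 58*s + x*(45*s^2 + 72*s + 27) + 24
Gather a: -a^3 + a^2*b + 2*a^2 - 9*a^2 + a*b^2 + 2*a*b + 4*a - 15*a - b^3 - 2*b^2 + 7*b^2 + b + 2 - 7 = -a^3 + a^2*(b - 7) + a*(b^2 + 2*b - 11) - b^3 + 5*b^2 + b - 5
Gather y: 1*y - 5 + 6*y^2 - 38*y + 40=6*y^2 - 37*y + 35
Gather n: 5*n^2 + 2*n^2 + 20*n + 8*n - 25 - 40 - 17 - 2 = 7*n^2 + 28*n - 84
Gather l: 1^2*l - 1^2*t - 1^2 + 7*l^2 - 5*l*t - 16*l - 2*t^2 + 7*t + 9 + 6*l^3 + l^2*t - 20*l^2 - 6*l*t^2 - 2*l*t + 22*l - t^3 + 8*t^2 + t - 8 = 6*l^3 + l^2*(t - 13) + l*(-6*t^2 - 7*t + 7) - t^3 + 6*t^2 + 7*t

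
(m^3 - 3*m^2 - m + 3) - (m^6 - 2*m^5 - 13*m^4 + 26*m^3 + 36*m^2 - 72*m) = -m^6 + 2*m^5 + 13*m^4 - 25*m^3 - 39*m^2 + 71*m + 3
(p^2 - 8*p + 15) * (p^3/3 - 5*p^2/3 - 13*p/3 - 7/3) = p^5/3 - 13*p^4/3 + 14*p^3 + 22*p^2/3 - 139*p/3 - 35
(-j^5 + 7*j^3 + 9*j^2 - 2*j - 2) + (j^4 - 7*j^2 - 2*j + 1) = -j^5 + j^4 + 7*j^3 + 2*j^2 - 4*j - 1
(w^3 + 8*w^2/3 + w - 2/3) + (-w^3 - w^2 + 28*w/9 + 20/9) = 5*w^2/3 + 37*w/9 + 14/9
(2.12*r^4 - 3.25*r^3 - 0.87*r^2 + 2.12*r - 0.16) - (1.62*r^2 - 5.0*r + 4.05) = 2.12*r^4 - 3.25*r^3 - 2.49*r^2 + 7.12*r - 4.21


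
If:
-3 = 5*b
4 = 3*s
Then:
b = -3/5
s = 4/3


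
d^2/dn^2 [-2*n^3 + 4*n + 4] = -12*n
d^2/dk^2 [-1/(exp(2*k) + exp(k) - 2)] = (-2*(2*exp(k) + 1)^2*exp(k) + (4*exp(k) + 1)*(exp(2*k) + exp(k) - 2))*exp(k)/(exp(2*k) + exp(k) - 2)^3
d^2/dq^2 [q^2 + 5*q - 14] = 2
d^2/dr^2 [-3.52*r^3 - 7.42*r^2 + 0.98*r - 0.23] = -21.12*r - 14.84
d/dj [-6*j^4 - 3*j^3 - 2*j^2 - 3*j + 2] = -24*j^3 - 9*j^2 - 4*j - 3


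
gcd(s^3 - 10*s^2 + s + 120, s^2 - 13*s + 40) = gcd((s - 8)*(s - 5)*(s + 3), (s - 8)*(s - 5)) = s^2 - 13*s + 40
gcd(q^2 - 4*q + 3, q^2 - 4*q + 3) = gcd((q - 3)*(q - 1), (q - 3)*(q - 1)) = q^2 - 4*q + 3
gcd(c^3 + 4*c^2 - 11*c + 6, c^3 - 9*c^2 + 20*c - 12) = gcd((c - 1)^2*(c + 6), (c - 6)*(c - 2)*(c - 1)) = c - 1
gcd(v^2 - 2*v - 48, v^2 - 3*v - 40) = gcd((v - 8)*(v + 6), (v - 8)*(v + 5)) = v - 8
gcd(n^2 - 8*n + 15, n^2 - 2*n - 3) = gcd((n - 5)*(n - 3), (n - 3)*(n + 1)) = n - 3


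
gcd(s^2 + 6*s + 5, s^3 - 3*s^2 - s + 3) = s + 1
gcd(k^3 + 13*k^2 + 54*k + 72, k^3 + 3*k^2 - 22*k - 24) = k + 6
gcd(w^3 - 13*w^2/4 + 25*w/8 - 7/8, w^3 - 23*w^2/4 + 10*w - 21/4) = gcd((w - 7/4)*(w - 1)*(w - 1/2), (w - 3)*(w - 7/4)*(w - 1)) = w^2 - 11*w/4 + 7/4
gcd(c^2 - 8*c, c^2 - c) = c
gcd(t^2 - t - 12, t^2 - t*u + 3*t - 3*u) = t + 3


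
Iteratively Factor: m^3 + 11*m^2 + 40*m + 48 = (m + 3)*(m^2 + 8*m + 16) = (m + 3)*(m + 4)*(m + 4)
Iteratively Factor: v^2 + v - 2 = (v + 2)*(v - 1)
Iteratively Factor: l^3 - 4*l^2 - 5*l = (l)*(l^2 - 4*l - 5) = l*(l - 5)*(l + 1)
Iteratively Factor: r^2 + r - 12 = (r + 4)*(r - 3)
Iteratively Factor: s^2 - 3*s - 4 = (s - 4)*(s + 1)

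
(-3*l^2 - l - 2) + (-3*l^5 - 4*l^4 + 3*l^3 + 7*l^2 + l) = -3*l^5 - 4*l^4 + 3*l^3 + 4*l^2 - 2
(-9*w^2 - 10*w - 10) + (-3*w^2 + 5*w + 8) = -12*w^2 - 5*w - 2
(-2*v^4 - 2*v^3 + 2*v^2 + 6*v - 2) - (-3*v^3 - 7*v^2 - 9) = -2*v^4 + v^3 + 9*v^2 + 6*v + 7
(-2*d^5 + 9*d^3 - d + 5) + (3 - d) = -2*d^5 + 9*d^3 - 2*d + 8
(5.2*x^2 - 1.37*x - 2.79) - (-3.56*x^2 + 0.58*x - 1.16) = 8.76*x^2 - 1.95*x - 1.63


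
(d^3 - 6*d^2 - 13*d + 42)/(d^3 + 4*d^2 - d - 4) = (d^3 - 6*d^2 - 13*d + 42)/(d^3 + 4*d^2 - d - 4)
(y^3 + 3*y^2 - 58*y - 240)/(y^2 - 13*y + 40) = (y^2 + 11*y + 30)/(y - 5)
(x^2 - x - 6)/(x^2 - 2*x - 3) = (x + 2)/(x + 1)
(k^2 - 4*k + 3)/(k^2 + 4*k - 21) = (k - 1)/(k + 7)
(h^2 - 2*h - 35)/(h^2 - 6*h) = (h^2 - 2*h - 35)/(h*(h - 6))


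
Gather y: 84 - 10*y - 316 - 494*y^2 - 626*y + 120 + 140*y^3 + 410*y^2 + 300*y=140*y^3 - 84*y^2 - 336*y - 112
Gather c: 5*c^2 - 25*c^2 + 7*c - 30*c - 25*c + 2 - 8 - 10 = -20*c^2 - 48*c - 16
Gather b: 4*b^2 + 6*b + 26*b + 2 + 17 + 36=4*b^2 + 32*b + 55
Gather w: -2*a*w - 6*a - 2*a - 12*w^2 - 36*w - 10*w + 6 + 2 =-8*a - 12*w^2 + w*(-2*a - 46) + 8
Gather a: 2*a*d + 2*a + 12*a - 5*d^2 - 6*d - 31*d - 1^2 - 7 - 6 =a*(2*d + 14) - 5*d^2 - 37*d - 14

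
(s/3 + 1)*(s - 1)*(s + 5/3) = s^3/3 + 11*s^2/9 + s/9 - 5/3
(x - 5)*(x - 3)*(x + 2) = x^3 - 6*x^2 - x + 30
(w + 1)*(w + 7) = w^2 + 8*w + 7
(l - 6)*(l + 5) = l^2 - l - 30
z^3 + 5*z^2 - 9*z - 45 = (z - 3)*(z + 3)*(z + 5)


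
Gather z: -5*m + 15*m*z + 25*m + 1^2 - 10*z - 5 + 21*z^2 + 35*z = 20*m + 21*z^2 + z*(15*m + 25) - 4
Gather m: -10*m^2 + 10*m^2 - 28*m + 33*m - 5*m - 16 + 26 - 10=0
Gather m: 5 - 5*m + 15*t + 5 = -5*m + 15*t + 10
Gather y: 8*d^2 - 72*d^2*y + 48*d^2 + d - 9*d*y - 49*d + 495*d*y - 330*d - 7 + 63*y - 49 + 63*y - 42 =56*d^2 - 378*d + y*(-72*d^2 + 486*d + 126) - 98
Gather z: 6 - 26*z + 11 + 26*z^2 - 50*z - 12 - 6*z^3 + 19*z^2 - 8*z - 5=-6*z^3 + 45*z^2 - 84*z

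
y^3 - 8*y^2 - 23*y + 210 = (y - 7)*(y - 6)*(y + 5)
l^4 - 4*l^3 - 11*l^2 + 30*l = l*(l - 5)*(l - 2)*(l + 3)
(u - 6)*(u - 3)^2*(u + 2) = u^4 - 10*u^3 + 21*u^2 + 36*u - 108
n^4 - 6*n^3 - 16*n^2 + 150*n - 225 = (n - 5)*(n - 3)^2*(n + 5)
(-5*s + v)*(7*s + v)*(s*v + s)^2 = -35*s^4*v^2 - 70*s^4*v - 35*s^4 + 2*s^3*v^3 + 4*s^3*v^2 + 2*s^3*v + s^2*v^4 + 2*s^2*v^3 + s^2*v^2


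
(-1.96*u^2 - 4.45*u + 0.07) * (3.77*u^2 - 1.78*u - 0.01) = -7.3892*u^4 - 13.2877*u^3 + 8.2045*u^2 - 0.0801*u - 0.0007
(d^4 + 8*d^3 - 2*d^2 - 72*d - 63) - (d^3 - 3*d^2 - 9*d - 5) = d^4 + 7*d^3 + d^2 - 63*d - 58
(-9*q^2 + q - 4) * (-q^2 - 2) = 9*q^4 - q^3 + 22*q^2 - 2*q + 8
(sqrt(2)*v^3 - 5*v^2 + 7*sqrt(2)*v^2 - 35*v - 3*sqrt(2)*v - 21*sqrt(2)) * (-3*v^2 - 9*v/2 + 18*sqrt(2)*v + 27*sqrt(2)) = -3*sqrt(2)*v^5 - 51*sqrt(2)*v^4/2 + 51*v^4 - 225*sqrt(2)*v^3/2 + 867*v^3/2 - 1377*sqrt(2)*v^2/2 + 855*v^2/2 - 1701*sqrt(2)*v/2 - 918*v - 1134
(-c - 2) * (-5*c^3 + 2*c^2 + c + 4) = 5*c^4 + 8*c^3 - 5*c^2 - 6*c - 8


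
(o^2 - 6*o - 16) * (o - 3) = o^3 - 9*o^2 + 2*o + 48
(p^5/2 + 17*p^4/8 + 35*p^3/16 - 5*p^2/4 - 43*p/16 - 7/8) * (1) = p^5/2 + 17*p^4/8 + 35*p^3/16 - 5*p^2/4 - 43*p/16 - 7/8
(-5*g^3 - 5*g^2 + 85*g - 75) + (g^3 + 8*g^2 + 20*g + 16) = -4*g^3 + 3*g^2 + 105*g - 59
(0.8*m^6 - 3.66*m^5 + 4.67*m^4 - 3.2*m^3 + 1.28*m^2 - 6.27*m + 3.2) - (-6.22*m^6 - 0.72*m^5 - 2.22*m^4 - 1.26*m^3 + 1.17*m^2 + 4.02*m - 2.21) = 7.02*m^6 - 2.94*m^5 + 6.89*m^4 - 1.94*m^3 + 0.11*m^2 - 10.29*m + 5.41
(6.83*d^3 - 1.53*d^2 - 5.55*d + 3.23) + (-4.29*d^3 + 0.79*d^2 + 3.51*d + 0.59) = 2.54*d^3 - 0.74*d^2 - 2.04*d + 3.82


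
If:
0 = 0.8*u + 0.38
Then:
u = -0.48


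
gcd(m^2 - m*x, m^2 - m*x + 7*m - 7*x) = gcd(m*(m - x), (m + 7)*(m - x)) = -m + x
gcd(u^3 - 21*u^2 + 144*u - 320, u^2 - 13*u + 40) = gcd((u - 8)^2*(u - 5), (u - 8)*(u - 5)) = u^2 - 13*u + 40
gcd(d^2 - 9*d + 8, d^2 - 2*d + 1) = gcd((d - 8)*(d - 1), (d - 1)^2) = d - 1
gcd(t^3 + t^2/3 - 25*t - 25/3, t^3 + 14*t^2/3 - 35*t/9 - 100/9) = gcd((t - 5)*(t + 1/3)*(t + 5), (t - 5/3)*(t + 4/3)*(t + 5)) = t + 5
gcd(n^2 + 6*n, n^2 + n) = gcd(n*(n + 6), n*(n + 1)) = n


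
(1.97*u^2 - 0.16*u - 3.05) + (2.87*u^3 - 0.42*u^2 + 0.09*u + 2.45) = 2.87*u^3 + 1.55*u^2 - 0.07*u - 0.6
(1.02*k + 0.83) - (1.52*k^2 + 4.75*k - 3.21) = -1.52*k^2 - 3.73*k + 4.04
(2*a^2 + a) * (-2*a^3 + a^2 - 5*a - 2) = -4*a^5 - 9*a^3 - 9*a^2 - 2*a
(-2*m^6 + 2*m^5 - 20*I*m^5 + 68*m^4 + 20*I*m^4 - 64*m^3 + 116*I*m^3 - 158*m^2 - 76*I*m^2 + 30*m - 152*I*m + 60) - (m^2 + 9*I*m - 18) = -2*m^6 + 2*m^5 - 20*I*m^5 + 68*m^4 + 20*I*m^4 - 64*m^3 + 116*I*m^3 - 159*m^2 - 76*I*m^2 + 30*m - 161*I*m + 78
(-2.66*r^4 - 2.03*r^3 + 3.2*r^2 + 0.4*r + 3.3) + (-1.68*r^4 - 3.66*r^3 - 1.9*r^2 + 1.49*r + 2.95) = -4.34*r^4 - 5.69*r^3 + 1.3*r^2 + 1.89*r + 6.25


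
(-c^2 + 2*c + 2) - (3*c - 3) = -c^2 - c + 5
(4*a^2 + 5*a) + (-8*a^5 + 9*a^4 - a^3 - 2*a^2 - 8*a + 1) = -8*a^5 + 9*a^4 - a^3 + 2*a^2 - 3*a + 1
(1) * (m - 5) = m - 5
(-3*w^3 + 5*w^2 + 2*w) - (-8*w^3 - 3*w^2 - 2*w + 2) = 5*w^3 + 8*w^2 + 4*w - 2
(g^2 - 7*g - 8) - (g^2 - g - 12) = 4 - 6*g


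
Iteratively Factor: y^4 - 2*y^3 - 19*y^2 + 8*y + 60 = (y + 2)*(y^3 - 4*y^2 - 11*y + 30) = (y - 2)*(y + 2)*(y^2 - 2*y - 15) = (y - 5)*(y - 2)*(y + 2)*(y + 3)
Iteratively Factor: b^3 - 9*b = (b - 3)*(b^2 + 3*b) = (b - 3)*(b + 3)*(b)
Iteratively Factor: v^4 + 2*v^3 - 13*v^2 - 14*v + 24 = (v - 1)*(v^3 + 3*v^2 - 10*v - 24) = (v - 3)*(v - 1)*(v^2 + 6*v + 8) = (v - 3)*(v - 1)*(v + 4)*(v + 2)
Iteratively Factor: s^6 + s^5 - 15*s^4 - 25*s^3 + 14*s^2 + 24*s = (s + 3)*(s^5 - 2*s^4 - 9*s^3 + 2*s^2 + 8*s) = (s + 1)*(s + 3)*(s^4 - 3*s^3 - 6*s^2 + 8*s) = (s - 4)*(s + 1)*(s + 3)*(s^3 + s^2 - 2*s) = (s - 4)*(s - 1)*(s + 1)*(s + 3)*(s^2 + 2*s) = s*(s - 4)*(s - 1)*(s + 1)*(s + 3)*(s + 2)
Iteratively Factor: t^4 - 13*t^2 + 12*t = (t - 1)*(t^3 + t^2 - 12*t) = (t - 1)*(t + 4)*(t^2 - 3*t) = t*(t - 1)*(t + 4)*(t - 3)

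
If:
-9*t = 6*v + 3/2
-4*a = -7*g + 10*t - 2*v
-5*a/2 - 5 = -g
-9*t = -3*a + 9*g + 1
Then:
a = -1817/750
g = -317/300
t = 69/500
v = -457/1000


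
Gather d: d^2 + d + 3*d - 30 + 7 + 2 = d^2 + 4*d - 21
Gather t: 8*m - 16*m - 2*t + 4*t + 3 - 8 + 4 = -8*m + 2*t - 1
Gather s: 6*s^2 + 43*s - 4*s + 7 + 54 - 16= 6*s^2 + 39*s + 45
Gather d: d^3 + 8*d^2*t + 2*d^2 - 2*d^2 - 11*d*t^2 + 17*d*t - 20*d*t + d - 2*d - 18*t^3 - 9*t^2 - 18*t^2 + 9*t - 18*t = d^3 + 8*d^2*t + d*(-11*t^2 - 3*t - 1) - 18*t^3 - 27*t^2 - 9*t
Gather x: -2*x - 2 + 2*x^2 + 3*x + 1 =2*x^2 + x - 1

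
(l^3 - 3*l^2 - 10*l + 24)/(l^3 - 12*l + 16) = (l^2 - l - 12)/(l^2 + 2*l - 8)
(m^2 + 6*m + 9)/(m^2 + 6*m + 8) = (m^2 + 6*m + 9)/(m^2 + 6*m + 8)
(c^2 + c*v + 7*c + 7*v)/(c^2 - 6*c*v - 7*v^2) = (-c - 7)/(-c + 7*v)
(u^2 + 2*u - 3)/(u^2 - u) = (u + 3)/u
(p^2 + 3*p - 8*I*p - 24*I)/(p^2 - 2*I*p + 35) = (p^2 + p*(3 - 8*I) - 24*I)/(p^2 - 2*I*p + 35)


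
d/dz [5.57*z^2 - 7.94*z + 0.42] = 11.14*z - 7.94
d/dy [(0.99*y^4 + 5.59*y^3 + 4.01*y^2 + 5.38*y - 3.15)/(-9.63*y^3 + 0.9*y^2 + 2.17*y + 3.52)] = (-9.53370000000001*y^6 + 1.78199999999998*y^5 + 50.0922*y^4 + 141.8186*y^3 - 28.1134*y^2 + 33.9004*y + 25.7731)/(92.7369*y^6 - 17.334*y^5 - 40.9842*y^4 - 63.8892*y^3 + 11.0449*y^2 + 15.2768*y + 12.3904)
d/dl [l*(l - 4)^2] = (l - 4)*(3*l - 4)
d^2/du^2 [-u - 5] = 0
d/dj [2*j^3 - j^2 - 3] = 2*j*(3*j - 1)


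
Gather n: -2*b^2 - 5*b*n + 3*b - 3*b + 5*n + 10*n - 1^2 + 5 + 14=-2*b^2 + n*(15 - 5*b) + 18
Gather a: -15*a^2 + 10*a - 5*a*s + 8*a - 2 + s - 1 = -15*a^2 + a*(18 - 5*s) + s - 3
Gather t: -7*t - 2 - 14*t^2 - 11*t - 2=-14*t^2 - 18*t - 4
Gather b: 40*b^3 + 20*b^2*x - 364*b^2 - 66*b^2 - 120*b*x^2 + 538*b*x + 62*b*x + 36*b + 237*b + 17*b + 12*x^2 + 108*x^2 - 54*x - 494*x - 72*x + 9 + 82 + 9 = 40*b^3 + b^2*(20*x - 430) + b*(-120*x^2 + 600*x + 290) + 120*x^2 - 620*x + 100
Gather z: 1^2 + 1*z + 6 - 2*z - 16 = -z - 9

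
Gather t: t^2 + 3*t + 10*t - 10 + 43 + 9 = t^2 + 13*t + 42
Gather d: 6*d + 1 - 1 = 6*d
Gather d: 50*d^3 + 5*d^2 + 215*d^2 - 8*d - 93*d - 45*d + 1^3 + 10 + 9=50*d^3 + 220*d^2 - 146*d + 20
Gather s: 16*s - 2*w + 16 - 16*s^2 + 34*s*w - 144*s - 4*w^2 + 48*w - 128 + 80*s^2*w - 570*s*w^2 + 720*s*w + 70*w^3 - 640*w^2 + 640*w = s^2*(80*w - 16) + s*(-570*w^2 + 754*w - 128) + 70*w^3 - 644*w^2 + 686*w - 112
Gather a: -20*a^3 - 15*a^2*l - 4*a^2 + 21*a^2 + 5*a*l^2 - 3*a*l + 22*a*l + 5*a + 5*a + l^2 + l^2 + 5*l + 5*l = -20*a^3 + a^2*(17 - 15*l) + a*(5*l^2 + 19*l + 10) + 2*l^2 + 10*l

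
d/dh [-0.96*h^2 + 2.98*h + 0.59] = 2.98 - 1.92*h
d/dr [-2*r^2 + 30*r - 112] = 30 - 4*r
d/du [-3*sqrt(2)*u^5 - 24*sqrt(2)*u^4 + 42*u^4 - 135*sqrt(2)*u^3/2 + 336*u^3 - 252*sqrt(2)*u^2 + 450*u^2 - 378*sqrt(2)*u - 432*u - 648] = -15*sqrt(2)*u^4 - 96*sqrt(2)*u^3 + 168*u^3 - 405*sqrt(2)*u^2/2 + 1008*u^2 - 504*sqrt(2)*u + 900*u - 378*sqrt(2) - 432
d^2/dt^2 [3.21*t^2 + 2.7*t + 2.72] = 6.42000000000000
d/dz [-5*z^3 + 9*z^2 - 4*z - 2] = -15*z^2 + 18*z - 4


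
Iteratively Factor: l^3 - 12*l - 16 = (l + 2)*(l^2 - 2*l - 8) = (l - 4)*(l + 2)*(l + 2)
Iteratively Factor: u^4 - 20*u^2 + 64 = (u + 2)*(u^3 - 2*u^2 - 16*u + 32) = (u - 2)*(u + 2)*(u^2 - 16) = (u - 4)*(u - 2)*(u + 2)*(u + 4)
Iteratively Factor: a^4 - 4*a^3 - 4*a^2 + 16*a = (a + 2)*(a^3 - 6*a^2 + 8*a) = a*(a + 2)*(a^2 - 6*a + 8) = a*(a - 2)*(a + 2)*(a - 4)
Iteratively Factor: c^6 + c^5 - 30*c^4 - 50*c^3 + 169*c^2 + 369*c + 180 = (c + 1)*(c^5 - 30*c^3 - 20*c^2 + 189*c + 180) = (c - 3)*(c + 1)*(c^4 + 3*c^3 - 21*c^2 - 83*c - 60) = (c - 5)*(c - 3)*(c + 1)*(c^3 + 8*c^2 + 19*c + 12) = (c - 5)*(c - 3)*(c + 1)*(c + 4)*(c^2 + 4*c + 3) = (c - 5)*(c - 3)*(c + 1)^2*(c + 4)*(c + 3)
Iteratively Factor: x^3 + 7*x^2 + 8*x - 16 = (x + 4)*(x^2 + 3*x - 4) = (x + 4)^2*(x - 1)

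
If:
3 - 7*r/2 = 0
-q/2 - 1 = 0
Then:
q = -2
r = 6/7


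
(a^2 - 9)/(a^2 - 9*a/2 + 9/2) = 2*(a + 3)/(2*a - 3)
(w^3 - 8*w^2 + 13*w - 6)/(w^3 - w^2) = 1 - 7/w + 6/w^2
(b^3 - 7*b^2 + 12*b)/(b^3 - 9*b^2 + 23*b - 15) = b*(b - 4)/(b^2 - 6*b + 5)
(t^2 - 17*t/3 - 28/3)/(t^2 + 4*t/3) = (t - 7)/t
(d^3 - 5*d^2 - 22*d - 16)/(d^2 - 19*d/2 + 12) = 2*(d^2 + 3*d + 2)/(2*d - 3)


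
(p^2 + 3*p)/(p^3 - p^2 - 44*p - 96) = p/(p^2 - 4*p - 32)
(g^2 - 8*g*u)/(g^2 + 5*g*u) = (g - 8*u)/(g + 5*u)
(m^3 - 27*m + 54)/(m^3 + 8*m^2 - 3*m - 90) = (m - 3)/(m + 5)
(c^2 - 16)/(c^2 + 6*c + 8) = (c - 4)/(c + 2)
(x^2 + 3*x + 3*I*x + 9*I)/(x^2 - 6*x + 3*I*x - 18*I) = (x + 3)/(x - 6)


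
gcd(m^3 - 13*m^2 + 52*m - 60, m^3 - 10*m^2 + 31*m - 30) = m^2 - 7*m + 10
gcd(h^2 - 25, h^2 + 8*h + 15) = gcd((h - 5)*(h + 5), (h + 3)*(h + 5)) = h + 5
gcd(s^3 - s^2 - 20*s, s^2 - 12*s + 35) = s - 5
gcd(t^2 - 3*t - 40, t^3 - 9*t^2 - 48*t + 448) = t - 8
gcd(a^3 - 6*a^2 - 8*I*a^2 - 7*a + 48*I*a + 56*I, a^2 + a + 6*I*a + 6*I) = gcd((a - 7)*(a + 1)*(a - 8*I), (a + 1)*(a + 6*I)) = a + 1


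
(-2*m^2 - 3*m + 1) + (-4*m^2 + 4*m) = -6*m^2 + m + 1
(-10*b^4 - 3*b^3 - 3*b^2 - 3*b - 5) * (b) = -10*b^5 - 3*b^4 - 3*b^3 - 3*b^2 - 5*b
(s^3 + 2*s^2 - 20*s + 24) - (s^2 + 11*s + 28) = s^3 + s^2 - 31*s - 4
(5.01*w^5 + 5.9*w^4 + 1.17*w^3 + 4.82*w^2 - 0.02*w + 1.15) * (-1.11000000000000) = -5.5611*w^5 - 6.549*w^4 - 1.2987*w^3 - 5.3502*w^2 + 0.0222*w - 1.2765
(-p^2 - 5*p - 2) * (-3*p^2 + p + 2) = 3*p^4 + 14*p^3 - p^2 - 12*p - 4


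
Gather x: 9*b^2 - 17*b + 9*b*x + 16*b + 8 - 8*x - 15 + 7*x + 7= 9*b^2 - b + x*(9*b - 1)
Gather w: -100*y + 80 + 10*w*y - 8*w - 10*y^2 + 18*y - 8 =w*(10*y - 8) - 10*y^2 - 82*y + 72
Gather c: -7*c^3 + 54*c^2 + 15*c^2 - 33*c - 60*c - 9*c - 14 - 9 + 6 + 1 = -7*c^3 + 69*c^2 - 102*c - 16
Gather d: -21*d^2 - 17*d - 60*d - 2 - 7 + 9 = -21*d^2 - 77*d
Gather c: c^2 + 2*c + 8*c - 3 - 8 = c^2 + 10*c - 11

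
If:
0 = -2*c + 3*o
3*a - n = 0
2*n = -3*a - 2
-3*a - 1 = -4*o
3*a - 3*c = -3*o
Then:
No Solution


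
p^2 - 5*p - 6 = (p - 6)*(p + 1)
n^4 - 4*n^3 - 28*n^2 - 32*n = n*(n - 8)*(n + 2)^2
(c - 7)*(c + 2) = c^2 - 5*c - 14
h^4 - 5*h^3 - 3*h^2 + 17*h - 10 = (h - 5)*(h - 1)^2*(h + 2)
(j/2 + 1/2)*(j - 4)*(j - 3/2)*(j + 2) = j^4/2 - 5*j^3/4 - 17*j^2/4 + 7*j/2 + 6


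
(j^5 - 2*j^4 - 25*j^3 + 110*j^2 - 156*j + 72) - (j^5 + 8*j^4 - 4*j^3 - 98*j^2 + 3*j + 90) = -10*j^4 - 21*j^3 + 208*j^2 - 159*j - 18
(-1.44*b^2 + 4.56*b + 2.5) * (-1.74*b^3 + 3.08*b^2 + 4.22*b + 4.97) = 2.5056*b^5 - 12.3696*b^4 + 3.618*b^3 + 19.7864*b^2 + 33.2132*b + 12.425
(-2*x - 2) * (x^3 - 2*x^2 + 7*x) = -2*x^4 + 2*x^3 - 10*x^2 - 14*x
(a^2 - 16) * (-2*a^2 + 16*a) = -2*a^4 + 16*a^3 + 32*a^2 - 256*a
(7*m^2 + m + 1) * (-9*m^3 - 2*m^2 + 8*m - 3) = -63*m^5 - 23*m^4 + 45*m^3 - 15*m^2 + 5*m - 3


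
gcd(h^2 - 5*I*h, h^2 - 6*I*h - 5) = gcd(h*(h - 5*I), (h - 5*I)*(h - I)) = h - 5*I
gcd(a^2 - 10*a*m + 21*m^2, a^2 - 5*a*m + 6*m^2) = a - 3*m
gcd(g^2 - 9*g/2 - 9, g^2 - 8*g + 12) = g - 6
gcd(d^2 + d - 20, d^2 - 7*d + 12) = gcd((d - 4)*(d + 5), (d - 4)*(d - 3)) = d - 4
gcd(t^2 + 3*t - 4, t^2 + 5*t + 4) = t + 4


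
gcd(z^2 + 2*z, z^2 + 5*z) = z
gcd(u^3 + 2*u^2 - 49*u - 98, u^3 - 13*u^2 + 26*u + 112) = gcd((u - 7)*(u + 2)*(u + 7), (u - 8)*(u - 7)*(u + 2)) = u^2 - 5*u - 14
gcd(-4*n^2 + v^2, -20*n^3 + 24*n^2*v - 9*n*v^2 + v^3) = -2*n + v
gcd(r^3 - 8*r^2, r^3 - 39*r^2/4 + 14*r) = r^2 - 8*r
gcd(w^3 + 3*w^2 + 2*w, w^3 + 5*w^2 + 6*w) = w^2 + 2*w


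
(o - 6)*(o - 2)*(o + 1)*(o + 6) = o^4 - o^3 - 38*o^2 + 36*o + 72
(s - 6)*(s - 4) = s^2 - 10*s + 24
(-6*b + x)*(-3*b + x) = 18*b^2 - 9*b*x + x^2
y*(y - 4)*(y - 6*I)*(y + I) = y^4 - 4*y^3 - 5*I*y^3 + 6*y^2 + 20*I*y^2 - 24*y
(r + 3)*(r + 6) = r^2 + 9*r + 18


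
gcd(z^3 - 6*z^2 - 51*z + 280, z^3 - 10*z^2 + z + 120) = z^2 - 13*z + 40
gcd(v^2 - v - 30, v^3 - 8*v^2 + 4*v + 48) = v - 6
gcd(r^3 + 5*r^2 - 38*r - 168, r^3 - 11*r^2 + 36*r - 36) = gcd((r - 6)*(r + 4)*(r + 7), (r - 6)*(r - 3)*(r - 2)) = r - 6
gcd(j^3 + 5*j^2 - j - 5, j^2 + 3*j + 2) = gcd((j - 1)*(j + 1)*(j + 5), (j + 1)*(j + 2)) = j + 1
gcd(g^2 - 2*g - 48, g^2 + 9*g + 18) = g + 6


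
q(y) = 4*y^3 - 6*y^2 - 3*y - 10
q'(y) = 12*y^2 - 12*y - 3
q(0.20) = -10.81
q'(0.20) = -4.92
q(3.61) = 89.16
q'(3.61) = 110.07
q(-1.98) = -58.63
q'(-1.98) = 67.80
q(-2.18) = -73.42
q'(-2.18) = 80.19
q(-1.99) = -59.31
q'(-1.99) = 68.40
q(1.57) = -14.02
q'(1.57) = 7.74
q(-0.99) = -16.79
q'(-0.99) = 20.64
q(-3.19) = -191.33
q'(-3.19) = 157.39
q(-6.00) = -1072.00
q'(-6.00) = 501.00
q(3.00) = 35.00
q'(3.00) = 69.00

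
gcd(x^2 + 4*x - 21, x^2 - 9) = x - 3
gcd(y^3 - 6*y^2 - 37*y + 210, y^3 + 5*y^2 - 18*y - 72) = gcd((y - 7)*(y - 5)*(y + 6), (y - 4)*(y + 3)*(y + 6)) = y + 6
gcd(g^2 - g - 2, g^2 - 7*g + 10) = g - 2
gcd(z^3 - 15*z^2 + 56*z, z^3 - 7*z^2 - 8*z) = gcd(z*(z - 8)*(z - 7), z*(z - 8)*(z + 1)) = z^2 - 8*z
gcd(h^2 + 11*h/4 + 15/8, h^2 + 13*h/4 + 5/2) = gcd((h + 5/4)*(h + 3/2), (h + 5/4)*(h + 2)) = h + 5/4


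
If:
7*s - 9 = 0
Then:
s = 9/7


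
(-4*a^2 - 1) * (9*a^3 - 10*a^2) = -36*a^5 + 40*a^4 - 9*a^3 + 10*a^2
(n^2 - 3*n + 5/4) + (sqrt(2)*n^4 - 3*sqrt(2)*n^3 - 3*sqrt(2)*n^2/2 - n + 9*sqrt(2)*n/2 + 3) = sqrt(2)*n^4 - 3*sqrt(2)*n^3 - 3*sqrt(2)*n^2/2 + n^2 - 4*n + 9*sqrt(2)*n/2 + 17/4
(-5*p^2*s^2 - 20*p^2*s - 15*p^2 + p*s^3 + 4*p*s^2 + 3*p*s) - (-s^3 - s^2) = -5*p^2*s^2 - 20*p^2*s - 15*p^2 + p*s^3 + 4*p*s^2 + 3*p*s + s^3 + s^2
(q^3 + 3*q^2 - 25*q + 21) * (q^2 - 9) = q^5 + 3*q^4 - 34*q^3 - 6*q^2 + 225*q - 189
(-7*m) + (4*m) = -3*m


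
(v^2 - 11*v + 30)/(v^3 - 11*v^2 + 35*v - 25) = (v - 6)/(v^2 - 6*v + 5)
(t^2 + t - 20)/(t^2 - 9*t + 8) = (t^2 + t - 20)/(t^2 - 9*t + 8)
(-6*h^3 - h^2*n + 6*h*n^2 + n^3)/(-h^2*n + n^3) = (6*h + n)/n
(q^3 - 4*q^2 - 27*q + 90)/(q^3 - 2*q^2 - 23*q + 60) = (q - 6)/(q - 4)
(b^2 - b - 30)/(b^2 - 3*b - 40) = (b - 6)/(b - 8)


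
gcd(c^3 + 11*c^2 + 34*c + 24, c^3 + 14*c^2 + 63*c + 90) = c + 6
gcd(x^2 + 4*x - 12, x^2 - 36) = x + 6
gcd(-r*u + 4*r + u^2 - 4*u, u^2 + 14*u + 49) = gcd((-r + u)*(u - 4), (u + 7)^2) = 1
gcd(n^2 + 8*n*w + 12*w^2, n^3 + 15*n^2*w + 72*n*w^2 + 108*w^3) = n + 6*w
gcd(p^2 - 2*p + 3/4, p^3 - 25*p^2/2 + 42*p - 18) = p - 1/2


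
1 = 1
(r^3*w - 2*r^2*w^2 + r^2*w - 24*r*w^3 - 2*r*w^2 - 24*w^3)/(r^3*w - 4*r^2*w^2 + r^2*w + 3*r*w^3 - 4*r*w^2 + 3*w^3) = (r^2 - 2*r*w - 24*w^2)/(r^2 - 4*r*w + 3*w^2)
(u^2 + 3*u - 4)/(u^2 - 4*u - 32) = (u - 1)/(u - 8)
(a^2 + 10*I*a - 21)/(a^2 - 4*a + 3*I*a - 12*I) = (a + 7*I)/(a - 4)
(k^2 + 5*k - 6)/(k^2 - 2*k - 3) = (-k^2 - 5*k + 6)/(-k^2 + 2*k + 3)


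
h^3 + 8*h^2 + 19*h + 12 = (h + 1)*(h + 3)*(h + 4)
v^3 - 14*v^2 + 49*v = v*(v - 7)^2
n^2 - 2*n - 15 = (n - 5)*(n + 3)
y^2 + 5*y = y*(y + 5)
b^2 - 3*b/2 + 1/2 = (b - 1)*(b - 1/2)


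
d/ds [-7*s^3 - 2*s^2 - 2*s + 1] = -21*s^2 - 4*s - 2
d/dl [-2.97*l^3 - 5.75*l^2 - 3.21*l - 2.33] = -8.91*l^2 - 11.5*l - 3.21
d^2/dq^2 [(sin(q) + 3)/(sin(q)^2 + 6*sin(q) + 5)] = (-sin(q)^5 - 6*sin(q)^4 - 22*sin(q)^3 + 143*sin(q) + 126)/(sin(q)^2 + 6*sin(q) + 5)^3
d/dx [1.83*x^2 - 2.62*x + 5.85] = 3.66*x - 2.62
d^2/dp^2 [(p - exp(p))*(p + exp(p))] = 2 - 4*exp(2*p)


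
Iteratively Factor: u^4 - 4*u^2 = (u)*(u^3 - 4*u) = u*(u + 2)*(u^2 - 2*u) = u^2*(u + 2)*(u - 2)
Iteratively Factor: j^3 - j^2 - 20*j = (j - 5)*(j^2 + 4*j) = j*(j - 5)*(j + 4)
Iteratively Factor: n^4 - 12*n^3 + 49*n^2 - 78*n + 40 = (n - 1)*(n^3 - 11*n^2 + 38*n - 40) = (n - 4)*(n - 1)*(n^2 - 7*n + 10) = (n - 5)*(n - 4)*(n - 1)*(n - 2)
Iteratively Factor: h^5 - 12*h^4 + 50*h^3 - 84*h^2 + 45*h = (h - 1)*(h^4 - 11*h^3 + 39*h^2 - 45*h) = (h - 3)*(h - 1)*(h^3 - 8*h^2 + 15*h) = (h - 3)^2*(h - 1)*(h^2 - 5*h) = h*(h - 3)^2*(h - 1)*(h - 5)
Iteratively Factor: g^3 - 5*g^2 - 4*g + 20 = (g - 5)*(g^2 - 4) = (g - 5)*(g + 2)*(g - 2)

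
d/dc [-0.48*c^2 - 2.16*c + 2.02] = -0.96*c - 2.16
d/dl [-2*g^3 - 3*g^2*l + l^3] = -3*g^2 + 3*l^2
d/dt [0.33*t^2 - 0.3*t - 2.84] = 0.66*t - 0.3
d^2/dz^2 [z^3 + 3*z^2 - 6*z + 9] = 6*z + 6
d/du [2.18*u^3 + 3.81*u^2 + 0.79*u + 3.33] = 6.54*u^2 + 7.62*u + 0.79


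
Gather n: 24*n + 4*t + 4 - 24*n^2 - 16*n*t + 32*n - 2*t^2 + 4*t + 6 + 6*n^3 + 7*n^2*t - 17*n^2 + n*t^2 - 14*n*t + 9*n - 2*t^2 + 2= 6*n^3 + n^2*(7*t - 41) + n*(t^2 - 30*t + 65) - 4*t^2 + 8*t + 12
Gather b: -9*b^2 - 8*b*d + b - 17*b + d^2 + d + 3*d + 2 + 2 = -9*b^2 + b*(-8*d - 16) + d^2 + 4*d + 4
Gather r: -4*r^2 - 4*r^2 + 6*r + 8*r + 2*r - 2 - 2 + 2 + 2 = -8*r^2 + 16*r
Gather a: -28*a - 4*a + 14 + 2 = 16 - 32*a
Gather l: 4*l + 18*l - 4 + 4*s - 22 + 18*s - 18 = 22*l + 22*s - 44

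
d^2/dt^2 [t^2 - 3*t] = 2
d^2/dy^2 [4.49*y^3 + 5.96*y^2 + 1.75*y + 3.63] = 26.94*y + 11.92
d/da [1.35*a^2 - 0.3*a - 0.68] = 2.7*a - 0.3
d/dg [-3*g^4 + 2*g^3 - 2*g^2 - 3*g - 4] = -12*g^3 + 6*g^2 - 4*g - 3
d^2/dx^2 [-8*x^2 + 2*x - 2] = -16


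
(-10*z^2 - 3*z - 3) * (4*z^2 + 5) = -40*z^4 - 12*z^3 - 62*z^2 - 15*z - 15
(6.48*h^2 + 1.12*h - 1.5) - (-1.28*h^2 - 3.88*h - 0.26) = 7.76*h^2 + 5.0*h - 1.24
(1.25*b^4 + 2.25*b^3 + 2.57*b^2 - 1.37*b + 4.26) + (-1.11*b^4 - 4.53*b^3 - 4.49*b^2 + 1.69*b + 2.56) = 0.14*b^4 - 2.28*b^3 - 1.92*b^2 + 0.32*b + 6.82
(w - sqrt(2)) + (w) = 2*w - sqrt(2)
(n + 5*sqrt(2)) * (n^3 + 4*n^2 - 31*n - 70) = n^4 + 4*n^3 + 5*sqrt(2)*n^3 - 31*n^2 + 20*sqrt(2)*n^2 - 155*sqrt(2)*n - 70*n - 350*sqrt(2)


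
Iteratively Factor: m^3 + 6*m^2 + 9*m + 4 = (m + 1)*(m^2 + 5*m + 4) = (m + 1)*(m + 4)*(m + 1)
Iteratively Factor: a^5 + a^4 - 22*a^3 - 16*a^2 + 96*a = (a + 3)*(a^4 - 2*a^3 - 16*a^2 + 32*a) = (a - 2)*(a + 3)*(a^3 - 16*a) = a*(a - 2)*(a + 3)*(a^2 - 16) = a*(a - 2)*(a + 3)*(a + 4)*(a - 4)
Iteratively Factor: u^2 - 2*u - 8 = (u - 4)*(u + 2)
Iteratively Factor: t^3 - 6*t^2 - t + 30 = (t + 2)*(t^2 - 8*t + 15) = (t - 3)*(t + 2)*(t - 5)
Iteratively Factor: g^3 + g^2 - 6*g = (g)*(g^2 + g - 6) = g*(g - 2)*(g + 3)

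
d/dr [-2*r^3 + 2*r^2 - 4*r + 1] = -6*r^2 + 4*r - 4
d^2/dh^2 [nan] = 0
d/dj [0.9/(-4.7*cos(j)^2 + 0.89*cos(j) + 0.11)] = (0.801 - 8.46*cos(j))*sin(j)/(-4.7*cos(j)^2 + 0.89*cos(j) + 0.11)^2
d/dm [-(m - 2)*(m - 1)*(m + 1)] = -3*m^2 + 4*m + 1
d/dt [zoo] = 0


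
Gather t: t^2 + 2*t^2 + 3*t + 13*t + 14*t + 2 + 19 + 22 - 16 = 3*t^2 + 30*t + 27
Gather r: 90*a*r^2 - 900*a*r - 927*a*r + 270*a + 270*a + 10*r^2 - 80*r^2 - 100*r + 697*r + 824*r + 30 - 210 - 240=540*a + r^2*(90*a - 70) + r*(1421 - 1827*a) - 420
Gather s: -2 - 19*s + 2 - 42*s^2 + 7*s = -42*s^2 - 12*s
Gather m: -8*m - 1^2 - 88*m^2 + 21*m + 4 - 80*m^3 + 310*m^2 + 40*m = -80*m^3 + 222*m^2 + 53*m + 3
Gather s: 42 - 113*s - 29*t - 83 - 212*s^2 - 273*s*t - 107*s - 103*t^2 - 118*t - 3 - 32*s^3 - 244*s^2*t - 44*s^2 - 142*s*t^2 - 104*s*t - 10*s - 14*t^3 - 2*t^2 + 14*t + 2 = -32*s^3 + s^2*(-244*t - 256) + s*(-142*t^2 - 377*t - 230) - 14*t^3 - 105*t^2 - 133*t - 42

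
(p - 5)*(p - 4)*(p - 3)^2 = p^4 - 15*p^3 + 83*p^2 - 201*p + 180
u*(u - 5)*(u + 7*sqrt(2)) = u^3 - 5*u^2 + 7*sqrt(2)*u^2 - 35*sqrt(2)*u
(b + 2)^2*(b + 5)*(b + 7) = b^4 + 16*b^3 + 87*b^2 + 188*b + 140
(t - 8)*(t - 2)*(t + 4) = t^3 - 6*t^2 - 24*t + 64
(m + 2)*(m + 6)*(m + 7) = m^3 + 15*m^2 + 68*m + 84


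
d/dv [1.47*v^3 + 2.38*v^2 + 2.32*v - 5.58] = 4.41*v^2 + 4.76*v + 2.32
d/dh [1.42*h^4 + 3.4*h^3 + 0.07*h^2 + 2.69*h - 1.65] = 5.68*h^3 + 10.2*h^2 + 0.14*h + 2.69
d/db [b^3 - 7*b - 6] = 3*b^2 - 7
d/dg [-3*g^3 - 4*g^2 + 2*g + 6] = -9*g^2 - 8*g + 2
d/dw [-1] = 0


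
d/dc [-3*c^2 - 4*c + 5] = -6*c - 4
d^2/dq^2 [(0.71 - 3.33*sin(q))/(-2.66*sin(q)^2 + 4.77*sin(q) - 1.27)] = (-23.561748*sin(q)^5 - 22.157002*sin(q)^4 + 87.594066*sin(q)^3 - 43.754392*sin(q)^2 - 14.514552*sin(q) + 12.83354)/(18.821096*sin(q)^6 - 101.251836*sin(q)^5 + 208.526178*sin(q)^4 - 205.215417*sin(q)^3 + 99.559491*sin(q)^2 - 23.080599*sin(q) + 2.048383)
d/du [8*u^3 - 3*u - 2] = 24*u^2 - 3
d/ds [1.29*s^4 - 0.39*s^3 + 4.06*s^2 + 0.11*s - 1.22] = 5.16*s^3 - 1.17*s^2 + 8.12*s + 0.11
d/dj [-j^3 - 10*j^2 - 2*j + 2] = -3*j^2 - 20*j - 2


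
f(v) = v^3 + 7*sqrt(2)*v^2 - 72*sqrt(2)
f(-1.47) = -83.61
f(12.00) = 3051.70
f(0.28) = -101.03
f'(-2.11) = -28.42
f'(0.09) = 1.81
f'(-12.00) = 194.41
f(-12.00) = -404.30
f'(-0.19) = -3.65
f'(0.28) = 5.78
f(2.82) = -0.67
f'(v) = 3*v^2 + 14*sqrt(2)*v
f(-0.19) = -101.47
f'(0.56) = 12.03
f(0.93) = -92.46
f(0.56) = -98.54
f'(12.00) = 669.59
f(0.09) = -101.74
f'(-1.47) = -22.62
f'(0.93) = 21.01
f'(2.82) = 79.69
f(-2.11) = -67.14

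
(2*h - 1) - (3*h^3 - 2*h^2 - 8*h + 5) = -3*h^3 + 2*h^2 + 10*h - 6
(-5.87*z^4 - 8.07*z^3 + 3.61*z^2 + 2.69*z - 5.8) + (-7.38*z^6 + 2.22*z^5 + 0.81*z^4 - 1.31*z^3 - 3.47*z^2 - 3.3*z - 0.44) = -7.38*z^6 + 2.22*z^5 - 5.06*z^4 - 9.38*z^3 + 0.14*z^2 - 0.61*z - 6.24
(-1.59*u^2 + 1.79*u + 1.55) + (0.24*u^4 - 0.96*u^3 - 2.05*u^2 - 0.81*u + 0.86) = 0.24*u^4 - 0.96*u^3 - 3.64*u^2 + 0.98*u + 2.41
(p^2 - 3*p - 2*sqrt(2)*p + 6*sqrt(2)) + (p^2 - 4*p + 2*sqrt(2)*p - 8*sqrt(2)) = 2*p^2 - 7*p - 2*sqrt(2)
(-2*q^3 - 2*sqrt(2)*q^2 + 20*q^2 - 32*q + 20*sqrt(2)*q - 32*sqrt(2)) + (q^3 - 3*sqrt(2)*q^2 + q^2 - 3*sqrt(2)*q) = -q^3 - 5*sqrt(2)*q^2 + 21*q^2 - 32*q + 17*sqrt(2)*q - 32*sqrt(2)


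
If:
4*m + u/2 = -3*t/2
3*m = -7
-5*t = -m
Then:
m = -7/3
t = -7/15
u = 301/15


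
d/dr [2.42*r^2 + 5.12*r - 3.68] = 4.84*r + 5.12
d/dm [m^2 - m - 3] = 2*m - 1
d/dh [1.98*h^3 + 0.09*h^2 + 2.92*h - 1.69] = 5.94*h^2 + 0.18*h + 2.92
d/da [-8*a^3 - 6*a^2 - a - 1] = -24*a^2 - 12*a - 1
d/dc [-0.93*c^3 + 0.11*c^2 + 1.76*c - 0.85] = -2.79*c^2 + 0.22*c + 1.76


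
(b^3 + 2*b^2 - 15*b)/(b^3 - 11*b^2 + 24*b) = (b + 5)/(b - 8)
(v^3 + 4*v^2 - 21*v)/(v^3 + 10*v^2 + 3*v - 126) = v/(v + 6)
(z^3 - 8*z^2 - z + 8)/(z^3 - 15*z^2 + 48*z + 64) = (z - 1)/(z - 8)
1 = 1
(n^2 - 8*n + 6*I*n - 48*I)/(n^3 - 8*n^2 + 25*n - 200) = (n + 6*I)/(n^2 + 25)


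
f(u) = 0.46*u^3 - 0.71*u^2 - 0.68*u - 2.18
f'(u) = 1.38*u^2 - 1.42*u - 0.68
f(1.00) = -3.11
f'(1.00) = -0.72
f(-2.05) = -7.73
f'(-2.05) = 8.03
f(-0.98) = -2.63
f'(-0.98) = 2.04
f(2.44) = -1.38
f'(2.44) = 4.07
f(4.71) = 26.93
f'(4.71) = 23.25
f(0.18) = -2.32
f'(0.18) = -0.89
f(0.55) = -2.69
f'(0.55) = -1.04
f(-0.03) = -2.16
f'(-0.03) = -0.64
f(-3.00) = -18.95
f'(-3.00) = 16.00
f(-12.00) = -891.14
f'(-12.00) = 215.08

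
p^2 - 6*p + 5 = (p - 5)*(p - 1)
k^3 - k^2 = k^2*(k - 1)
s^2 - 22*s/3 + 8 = (s - 6)*(s - 4/3)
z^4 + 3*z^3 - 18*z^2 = z^2*(z - 3)*(z + 6)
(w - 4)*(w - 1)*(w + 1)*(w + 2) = w^4 - 2*w^3 - 9*w^2 + 2*w + 8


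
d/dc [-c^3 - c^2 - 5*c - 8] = -3*c^2 - 2*c - 5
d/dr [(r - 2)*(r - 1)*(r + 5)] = 3*r^2 + 4*r - 13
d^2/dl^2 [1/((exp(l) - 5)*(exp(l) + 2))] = (4*exp(3*l) - 9*exp(2*l) + 49*exp(l) - 30)*exp(l)/(exp(6*l) - 9*exp(5*l) - 3*exp(4*l) + 153*exp(3*l) + 30*exp(2*l) - 900*exp(l) - 1000)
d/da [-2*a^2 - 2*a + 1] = -4*a - 2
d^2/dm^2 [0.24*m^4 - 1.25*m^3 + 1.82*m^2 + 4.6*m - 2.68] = 2.88*m^2 - 7.5*m + 3.64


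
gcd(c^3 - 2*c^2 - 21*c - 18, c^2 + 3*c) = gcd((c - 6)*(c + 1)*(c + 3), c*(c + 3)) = c + 3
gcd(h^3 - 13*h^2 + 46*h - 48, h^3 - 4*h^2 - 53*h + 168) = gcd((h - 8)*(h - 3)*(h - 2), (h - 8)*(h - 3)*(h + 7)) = h^2 - 11*h + 24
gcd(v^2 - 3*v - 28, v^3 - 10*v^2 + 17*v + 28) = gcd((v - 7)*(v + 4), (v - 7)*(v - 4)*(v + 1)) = v - 7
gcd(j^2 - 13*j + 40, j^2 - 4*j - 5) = j - 5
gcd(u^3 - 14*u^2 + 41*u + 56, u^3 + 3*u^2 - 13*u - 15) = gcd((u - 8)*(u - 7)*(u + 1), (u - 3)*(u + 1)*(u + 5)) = u + 1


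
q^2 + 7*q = q*(q + 7)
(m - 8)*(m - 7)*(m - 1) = m^3 - 16*m^2 + 71*m - 56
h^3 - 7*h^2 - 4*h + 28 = (h - 7)*(h - 2)*(h + 2)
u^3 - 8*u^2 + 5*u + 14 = (u - 7)*(u - 2)*(u + 1)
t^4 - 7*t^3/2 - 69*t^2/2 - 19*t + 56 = (t - 8)*(t - 1)*(t + 2)*(t + 7/2)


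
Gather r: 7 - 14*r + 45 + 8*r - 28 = 24 - 6*r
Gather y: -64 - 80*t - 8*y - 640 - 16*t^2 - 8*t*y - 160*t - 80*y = -16*t^2 - 240*t + y*(-8*t - 88) - 704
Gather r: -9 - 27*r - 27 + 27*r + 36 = 0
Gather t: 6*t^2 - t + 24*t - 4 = 6*t^2 + 23*t - 4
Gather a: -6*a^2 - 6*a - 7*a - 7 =-6*a^2 - 13*a - 7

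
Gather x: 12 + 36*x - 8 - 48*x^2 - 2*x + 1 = -48*x^2 + 34*x + 5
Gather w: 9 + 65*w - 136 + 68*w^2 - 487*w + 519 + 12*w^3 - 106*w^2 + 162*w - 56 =12*w^3 - 38*w^2 - 260*w + 336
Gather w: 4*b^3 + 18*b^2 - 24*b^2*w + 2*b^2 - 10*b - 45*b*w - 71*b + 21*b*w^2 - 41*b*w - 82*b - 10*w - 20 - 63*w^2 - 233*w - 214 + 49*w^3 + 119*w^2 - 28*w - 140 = 4*b^3 + 20*b^2 - 163*b + 49*w^3 + w^2*(21*b + 56) + w*(-24*b^2 - 86*b - 271) - 374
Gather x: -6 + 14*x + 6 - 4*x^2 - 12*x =-4*x^2 + 2*x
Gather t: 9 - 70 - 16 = -77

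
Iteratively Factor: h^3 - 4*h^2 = (h - 4)*(h^2) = h*(h - 4)*(h)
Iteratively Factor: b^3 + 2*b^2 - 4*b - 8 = (b - 2)*(b^2 + 4*b + 4) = (b - 2)*(b + 2)*(b + 2)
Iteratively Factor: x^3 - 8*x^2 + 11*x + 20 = (x + 1)*(x^2 - 9*x + 20) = (x - 4)*(x + 1)*(x - 5)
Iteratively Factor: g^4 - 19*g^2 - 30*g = (g + 3)*(g^3 - 3*g^2 - 10*g) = (g - 5)*(g + 3)*(g^2 + 2*g) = g*(g - 5)*(g + 3)*(g + 2)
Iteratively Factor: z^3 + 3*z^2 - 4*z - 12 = (z + 2)*(z^2 + z - 6) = (z - 2)*(z + 2)*(z + 3)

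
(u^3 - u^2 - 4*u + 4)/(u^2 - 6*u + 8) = (u^2 + u - 2)/(u - 4)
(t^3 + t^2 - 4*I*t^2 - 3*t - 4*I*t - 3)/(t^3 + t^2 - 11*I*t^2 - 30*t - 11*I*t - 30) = (t^2 - 4*I*t - 3)/(t^2 - 11*I*t - 30)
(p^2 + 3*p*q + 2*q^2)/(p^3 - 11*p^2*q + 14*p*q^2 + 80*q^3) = (p + q)/(p^2 - 13*p*q + 40*q^2)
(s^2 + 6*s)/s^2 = (s + 6)/s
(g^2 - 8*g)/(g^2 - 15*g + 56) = g/(g - 7)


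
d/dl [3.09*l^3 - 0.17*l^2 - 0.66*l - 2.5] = 9.27*l^2 - 0.34*l - 0.66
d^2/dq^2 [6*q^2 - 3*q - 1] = 12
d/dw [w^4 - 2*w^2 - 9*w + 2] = 4*w^3 - 4*w - 9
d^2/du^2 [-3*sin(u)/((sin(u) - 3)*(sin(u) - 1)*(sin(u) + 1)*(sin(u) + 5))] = (27*sin(u)^7/cos(u)^4 + 66*sin(u)^6/cos(u)^4 - 57*sin(u)^5/cos(u)^4 + 15*sin(u)/cos(u)^2 + 3630*sin(u)/cos(u)^4 - 264*tan(u)^4 + 990/cos(u)^2 - 810/cos(u)^4)/((sin(u) - 3)^3*(sin(u) + 5)^3)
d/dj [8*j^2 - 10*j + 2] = 16*j - 10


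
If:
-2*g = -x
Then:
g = x/2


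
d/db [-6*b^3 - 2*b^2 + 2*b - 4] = -18*b^2 - 4*b + 2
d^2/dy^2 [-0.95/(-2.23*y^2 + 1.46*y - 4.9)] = (-9.44851*y^2 + 6.18602*y + 0.95*(4.46*y - 1.46)*(8.92*y - 2.92) - 20.7613)/(2.23*y^2 - 1.46*y + 4.9)^3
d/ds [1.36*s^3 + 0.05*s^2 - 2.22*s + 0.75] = 4.08*s^2 + 0.1*s - 2.22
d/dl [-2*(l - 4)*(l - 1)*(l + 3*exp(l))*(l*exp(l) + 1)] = -2*(l - 4)*(l - 1)*(l + 1)*(l + 3*exp(l))*exp(l) - 2*(l - 4)*(l - 1)*(l*exp(l) + 1)*(3*exp(l) + 1) - 2*(l - 4)*(l + 3*exp(l))*(l*exp(l) + 1) - 2*(l - 1)*(l + 3*exp(l))*(l*exp(l) + 1)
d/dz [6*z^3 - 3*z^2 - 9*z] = 18*z^2 - 6*z - 9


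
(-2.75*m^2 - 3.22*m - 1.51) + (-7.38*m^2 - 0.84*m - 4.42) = -10.13*m^2 - 4.06*m - 5.93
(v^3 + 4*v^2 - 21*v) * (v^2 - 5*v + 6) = v^5 - v^4 - 35*v^3 + 129*v^2 - 126*v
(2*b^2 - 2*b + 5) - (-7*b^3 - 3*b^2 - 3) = 7*b^3 + 5*b^2 - 2*b + 8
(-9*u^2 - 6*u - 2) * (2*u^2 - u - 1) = -18*u^4 - 3*u^3 + 11*u^2 + 8*u + 2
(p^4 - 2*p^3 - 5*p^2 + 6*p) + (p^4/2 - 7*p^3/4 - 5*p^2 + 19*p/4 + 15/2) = 3*p^4/2 - 15*p^3/4 - 10*p^2 + 43*p/4 + 15/2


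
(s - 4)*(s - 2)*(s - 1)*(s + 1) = s^4 - 6*s^3 + 7*s^2 + 6*s - 8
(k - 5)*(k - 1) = k^2 - 6*k + 5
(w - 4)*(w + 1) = w^2 - 3*w - 4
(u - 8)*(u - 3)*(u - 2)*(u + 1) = u^4 - 12*u^3 + 33*u^2 - 2*u - 48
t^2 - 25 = (t - 5)*(t + 5)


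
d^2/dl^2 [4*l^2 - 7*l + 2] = 8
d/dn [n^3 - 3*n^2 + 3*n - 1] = 3*n^2 - 6*n + 3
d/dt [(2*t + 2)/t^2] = 2*(-t - 2)/t^3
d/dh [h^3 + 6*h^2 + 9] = 3*h*(h + 4)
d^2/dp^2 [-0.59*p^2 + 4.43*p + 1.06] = -1.18000000000000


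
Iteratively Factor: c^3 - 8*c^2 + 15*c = (c - 3)*(c^2 - 5*c) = c*(c - 3)*(c - 5)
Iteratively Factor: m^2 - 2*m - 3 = (m + 1)*(m - 3)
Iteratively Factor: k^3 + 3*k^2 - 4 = (k + 2)*(k^2 + k - 2) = (k - 1)*(k + 2)*(k + 2)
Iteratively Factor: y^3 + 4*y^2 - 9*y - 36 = (y + 3)*(y^2 + y - 12) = (y + 3)*(y + 4)*(y - 3)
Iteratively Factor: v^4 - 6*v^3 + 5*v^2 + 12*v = (v - 3)*(v^3 - 3*v^2 - 4*v) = v*(v - 3)*(v^2 - 3*v - 4) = v*(v - 4)*(v - 3)*(v + 1)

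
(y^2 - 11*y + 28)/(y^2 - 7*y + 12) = (y - 7)/(y - 3)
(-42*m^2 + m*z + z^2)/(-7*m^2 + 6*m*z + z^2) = (-6*m + z)/(-m + z)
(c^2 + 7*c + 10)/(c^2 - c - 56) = (c^2 + 7*c + 10)/(c^2 - c - 56)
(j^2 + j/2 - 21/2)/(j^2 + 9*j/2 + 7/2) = (j - 3)/(j + 1)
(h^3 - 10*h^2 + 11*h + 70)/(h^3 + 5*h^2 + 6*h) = (h^2 - 12*h + 35)/(h*(h + 3))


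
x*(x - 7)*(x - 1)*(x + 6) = x^4 - 2*x^3 - 41*x^2 + 42*x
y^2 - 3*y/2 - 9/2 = (y - 3)*(y + 3/2)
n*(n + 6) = n^2 + 6*n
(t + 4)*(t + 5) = t^2 + 9*t + 20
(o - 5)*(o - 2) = o^2 - 7*o + 10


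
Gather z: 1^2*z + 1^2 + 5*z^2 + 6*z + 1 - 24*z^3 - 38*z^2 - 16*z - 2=-24*z^3 - 33*z^2 - 9*z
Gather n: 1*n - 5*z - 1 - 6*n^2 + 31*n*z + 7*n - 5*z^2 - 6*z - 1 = -6*n^2 + n*(31*z + 8) - 5*z^2 - 11*z - 2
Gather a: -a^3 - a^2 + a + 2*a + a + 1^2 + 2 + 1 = -a^3 - a^2 + 4*a + 4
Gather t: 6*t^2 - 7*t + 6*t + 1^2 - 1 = 6*t^2 - t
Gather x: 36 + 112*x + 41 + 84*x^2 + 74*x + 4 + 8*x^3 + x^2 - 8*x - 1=8*x^3 + 85*x^2 + 178*x + 80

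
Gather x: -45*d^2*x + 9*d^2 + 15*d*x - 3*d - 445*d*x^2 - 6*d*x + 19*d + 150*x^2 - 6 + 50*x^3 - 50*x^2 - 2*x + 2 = 9*d^2 + 16*d + 50*x^3 + x^2*(100 - 445*d) + x*(-45*d^2 + 9*d - 2) - 4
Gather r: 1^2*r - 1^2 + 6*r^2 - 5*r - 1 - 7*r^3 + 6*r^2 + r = -7*r^3 + 12*r^2 - 3*r - 2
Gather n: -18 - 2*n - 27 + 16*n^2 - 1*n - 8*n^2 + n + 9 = 8*n^2 - 2*n - 36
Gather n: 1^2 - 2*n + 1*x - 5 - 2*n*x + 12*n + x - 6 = n*(10 - 2*x) + 2*x - 10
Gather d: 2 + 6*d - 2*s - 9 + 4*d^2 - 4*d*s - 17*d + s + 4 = 4*d^2 + d*(-4*s - 11) - s - 3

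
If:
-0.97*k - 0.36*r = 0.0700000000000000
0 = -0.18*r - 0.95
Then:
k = 1.89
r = -5.28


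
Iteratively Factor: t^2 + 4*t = (t + 4)*(t)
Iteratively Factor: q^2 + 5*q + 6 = (q + 3)*(q + 2)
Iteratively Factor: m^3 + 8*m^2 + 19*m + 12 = (m + 1)*(m^2 + 7*m + 12) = (m + 1)*(m + 4)*(m + 3)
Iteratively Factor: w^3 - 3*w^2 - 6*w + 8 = (w - 4)*(w^2 + w - 2) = (w - 4)*(w - 1)*(w + 2)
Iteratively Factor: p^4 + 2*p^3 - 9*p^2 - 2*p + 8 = (p + 1)*(p^3 + p^2 - 10*p + 8) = (p + 1)*(p + 4)*(p^2 - 3*p + 2) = (p - 2)*(p + 1)*(p + 4)*(p - 1)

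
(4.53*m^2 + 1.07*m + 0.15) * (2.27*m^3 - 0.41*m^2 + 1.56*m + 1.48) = 10.2831*m^5 + 0.5716*m^4 + 6.9686*m^3 + 8.3121*m^2 + 1.8176*m + 0.222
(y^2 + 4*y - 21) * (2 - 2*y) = -2*y^3 - 6*y^2 + 50*y - 42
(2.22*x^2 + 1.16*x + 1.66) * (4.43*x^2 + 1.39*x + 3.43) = 9.8346*x^4 + 8.2246*x^3 + 16.5808*x^2 + 6.2862*x + 5.6938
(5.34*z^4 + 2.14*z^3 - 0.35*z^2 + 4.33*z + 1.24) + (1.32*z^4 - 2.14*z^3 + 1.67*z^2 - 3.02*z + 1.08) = 6.66*z^4 + 1.32*z^2 + 1.31*z + 2.32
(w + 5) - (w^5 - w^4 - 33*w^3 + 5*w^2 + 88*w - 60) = -w^5 + w^4 + 33*w^3 - 5*w^2 - 87*w + 65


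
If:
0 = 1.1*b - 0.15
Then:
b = 0.14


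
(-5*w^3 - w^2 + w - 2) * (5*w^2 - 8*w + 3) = -25*w^5 + 35*w^4 - 2*w^3 - 21*w^2 + 19*w - 6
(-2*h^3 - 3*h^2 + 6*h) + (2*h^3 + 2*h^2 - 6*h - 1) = -h^2 - 1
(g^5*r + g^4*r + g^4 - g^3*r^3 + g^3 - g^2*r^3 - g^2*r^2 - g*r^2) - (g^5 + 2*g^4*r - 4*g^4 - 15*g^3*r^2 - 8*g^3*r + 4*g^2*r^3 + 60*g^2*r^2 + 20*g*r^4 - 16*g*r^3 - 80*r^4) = g^5*r - g^5 - g^4*r + 5*g^4 - g^3*r^3 + 15*g^3*r^2 + 8*g^3*r + g^3 - 5*g^2*r^3 - 61*g^2*r^2 - 20*g*r^4 + 16*g*r^3 - g*r^2 + 80*r^4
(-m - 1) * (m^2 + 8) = -m^3 - m^2 - 8*m - 8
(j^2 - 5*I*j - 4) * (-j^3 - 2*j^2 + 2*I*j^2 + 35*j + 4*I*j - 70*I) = -j^5 - 2*j^4 + 7*I*j^4 + 49*j^3 + 14*I*j^3 + 28*j^2 - 253*I*j^2 - 490*j - 16*I*j + 280*I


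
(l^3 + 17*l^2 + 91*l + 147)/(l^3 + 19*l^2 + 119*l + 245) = (l + 3)/(l + 5)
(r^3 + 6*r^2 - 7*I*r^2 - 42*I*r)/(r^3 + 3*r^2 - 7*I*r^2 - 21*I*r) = (r + 6)/(r + 3)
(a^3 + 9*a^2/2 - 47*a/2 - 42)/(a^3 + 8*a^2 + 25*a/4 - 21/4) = 2*(a - 4)/(2*a - 1)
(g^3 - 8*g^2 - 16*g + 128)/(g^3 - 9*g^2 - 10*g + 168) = (g^2 - 12*g + 32)/(g^2 - 13*g + 42)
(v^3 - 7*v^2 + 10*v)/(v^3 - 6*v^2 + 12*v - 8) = v*(v - 5)/(v^2 - 4*v + 4)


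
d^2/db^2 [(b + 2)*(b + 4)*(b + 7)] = 6*b + 26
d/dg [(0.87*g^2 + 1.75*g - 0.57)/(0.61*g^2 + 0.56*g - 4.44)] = (-0.5803*g^2 - 7.0302*g - 7.4508)/(0.3721*g^4 + 0.6832*g^3 - 5.1032*g^2 - 4.9728*g + 19.7136)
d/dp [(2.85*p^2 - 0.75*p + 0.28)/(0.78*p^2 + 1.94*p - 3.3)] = (6.114*p^2 - 19.2468*p + 1.9318)/(0.6084*p^4 + 3.0264*p^3 - 1.3844*p^2 - 12.804*p + 10.89)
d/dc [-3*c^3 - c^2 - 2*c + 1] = -9*c^2 - 2*c - 2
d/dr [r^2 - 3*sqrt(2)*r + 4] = 2*r - 3*sqrt(2)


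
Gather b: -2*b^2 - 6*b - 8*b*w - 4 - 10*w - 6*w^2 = -2*b^2 + b*(-8*w - 6) - 6*w^2 - 10*w - 4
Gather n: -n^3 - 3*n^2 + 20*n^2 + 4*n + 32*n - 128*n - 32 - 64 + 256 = -n^3 + 17*n^2 - 92*n + 160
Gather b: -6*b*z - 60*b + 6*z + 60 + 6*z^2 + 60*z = b*(-6*z - 60) + 6*z^2 + 66*z + 60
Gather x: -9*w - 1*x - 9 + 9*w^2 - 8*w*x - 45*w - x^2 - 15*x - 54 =9*w^2 - 54*w - x^2 + x*(-8*w - 16) - 63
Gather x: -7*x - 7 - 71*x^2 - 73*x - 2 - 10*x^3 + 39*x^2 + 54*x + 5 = -10*x^3 - 32*x^2 - 26*x - 4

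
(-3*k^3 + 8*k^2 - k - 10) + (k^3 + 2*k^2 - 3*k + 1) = -2*k^3 + 10*k^2 - 4*k - 9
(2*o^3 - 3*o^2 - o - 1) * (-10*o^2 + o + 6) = -20*o^5 + 32*o^4 + 19*o^3 - 9*o^2 - 7*o - 6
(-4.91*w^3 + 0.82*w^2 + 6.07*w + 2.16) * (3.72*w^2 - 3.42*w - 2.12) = -18.2652*w^5 + 19.8426*w^4 + 30.1852*w^3 - 14.4626*w^2 - 20.2556*w - 4.5792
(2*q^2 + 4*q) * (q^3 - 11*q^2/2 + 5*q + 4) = 2*q^5 - 7*q^4 - 12*q^3 + 28*q^2 + 16*q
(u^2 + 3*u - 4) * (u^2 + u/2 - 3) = u^4 + 7*u^3/2 - 11*u^2/2 - 11*u + 12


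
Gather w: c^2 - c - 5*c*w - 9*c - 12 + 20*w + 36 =c^2 - 10*c + w*(20 - 5*c) + 24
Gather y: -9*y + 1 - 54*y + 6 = 7 - 63*y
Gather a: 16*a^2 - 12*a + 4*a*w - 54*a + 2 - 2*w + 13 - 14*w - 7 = 16*a^2 + a*(4*w - 66) - 16*w + 8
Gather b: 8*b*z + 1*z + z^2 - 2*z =8*b*z + z^2 - z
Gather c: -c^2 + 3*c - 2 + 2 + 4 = -c^2 + 3*c + 4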